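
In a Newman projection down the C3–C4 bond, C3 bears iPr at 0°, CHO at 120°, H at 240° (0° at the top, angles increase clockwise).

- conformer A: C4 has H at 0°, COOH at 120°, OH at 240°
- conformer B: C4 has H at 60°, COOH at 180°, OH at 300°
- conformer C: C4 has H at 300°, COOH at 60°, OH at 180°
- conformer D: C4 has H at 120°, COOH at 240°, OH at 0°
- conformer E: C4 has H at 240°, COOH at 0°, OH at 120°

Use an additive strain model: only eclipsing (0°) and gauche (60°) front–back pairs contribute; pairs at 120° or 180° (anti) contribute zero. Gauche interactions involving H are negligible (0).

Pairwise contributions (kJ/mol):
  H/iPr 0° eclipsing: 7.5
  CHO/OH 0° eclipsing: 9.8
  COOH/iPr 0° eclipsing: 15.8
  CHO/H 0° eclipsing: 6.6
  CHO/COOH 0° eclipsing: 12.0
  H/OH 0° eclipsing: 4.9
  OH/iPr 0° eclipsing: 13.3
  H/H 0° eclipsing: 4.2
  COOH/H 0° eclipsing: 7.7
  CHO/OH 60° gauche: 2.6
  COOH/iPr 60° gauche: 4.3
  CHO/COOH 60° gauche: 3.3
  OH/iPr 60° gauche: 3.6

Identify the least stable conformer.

A (eclipsed): iPr(0°)/H(0°) eclipsed 7.5; CHO(120°)/COOH(120°) eclipsed 12.0; H(240°)/OH(240°) eclipsed 4.9 → 24.4 kJ/mol.
B (staggered): iPr(0°)/OH(300°) gauche 3.6; CHO(120°)/COOH(180°) gauche 3.3 → 6.9 kJ/mol.
C (staggered): iPr(0°)/COOH(60°) gauche 4.3; CHO(120°)/COOH(60°) gauche 3.3; CHO(120°)/OH(180°) gauche 2.6 → 10.2 kJ/mol.
D (eclipsed): iPr(0°)/OH(0°) eclipsed 13.3; CHO(120°)/H(120°) eclipsed 6.6; H(240°)/COOH(240°) eclipsed 7.7 → 27.6 kJ/mol.
E (eclipsed): iPr(0°)/COOH(0°) eclipsed 15.8; CHO(120°)/OH(120°) eclipsed 9.8; H(240°)/H(240°) eclipsed 4.2 → 29.8 kJ/mol.
E has the highest total (29.8 kJ/mol).

E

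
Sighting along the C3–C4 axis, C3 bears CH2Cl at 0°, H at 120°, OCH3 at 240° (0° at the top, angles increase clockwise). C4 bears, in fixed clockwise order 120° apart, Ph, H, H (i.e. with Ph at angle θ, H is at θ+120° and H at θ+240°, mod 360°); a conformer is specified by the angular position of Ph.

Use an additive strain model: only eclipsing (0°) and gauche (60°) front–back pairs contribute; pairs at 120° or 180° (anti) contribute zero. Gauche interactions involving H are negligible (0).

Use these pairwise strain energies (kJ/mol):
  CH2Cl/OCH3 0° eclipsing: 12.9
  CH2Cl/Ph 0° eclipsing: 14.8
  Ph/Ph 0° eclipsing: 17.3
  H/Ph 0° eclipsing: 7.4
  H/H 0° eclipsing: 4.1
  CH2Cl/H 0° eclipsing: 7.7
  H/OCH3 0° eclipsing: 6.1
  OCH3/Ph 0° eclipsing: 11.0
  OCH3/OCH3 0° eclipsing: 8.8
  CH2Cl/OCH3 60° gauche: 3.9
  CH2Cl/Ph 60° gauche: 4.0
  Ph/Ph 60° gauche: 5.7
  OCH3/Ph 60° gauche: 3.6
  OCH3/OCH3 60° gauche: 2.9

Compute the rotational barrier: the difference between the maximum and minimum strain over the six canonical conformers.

Ph at 0° is eclipsed. CH2Cl at 0° is eclipsed with Ph at 0° (14.8); H at 120° is eclipsed with H at 120° (4.1); OCH3 at 240° is eclipsed with H at 240° (6.1). Total 25.0 kJ/mol.
Ph at 60° is staggered. CH2Cl at 0° is gauche with Ph at 60° (4.0). Total 4.0 kJ/mol.
Ph at 120° is eclipsed. CH2Cl at 0° is eclipsed with H at 0° (7.7); H at 120° is eclipsed with Ph at 120° (7.4); OCH3 at 240° is eclipsed with H at 240° (6.1). Total 21.2 kJ/mol.
Ph at 180° is staggered. OCH3 at 240° is gauche with Ph at 180° (3.6). Total 3.6 kJ/mol.
Ph at 240° is eclipsed. CH2Cl at 0° is eclipsed with H at 0° (7.7); H at 120° is eclipsed with H at 120° (4.1); OCH3 at 240° is eclipsed with Ph at 240° (11.0). Total 22.8 kJ/mol.
Ph at 300° is staggered. CH2Cl at 0° is gauche with Ph at 300° (4.0); OCH3 at 240° is gauche with Ph at 300° (3.6). Total 7.6 kJ/mol.
Max at 0° (25.0 kJ/mol), min at 180° (3.6 kJ/mol); barrier = 21.4 kJ/mol.

21.4 kJ/mol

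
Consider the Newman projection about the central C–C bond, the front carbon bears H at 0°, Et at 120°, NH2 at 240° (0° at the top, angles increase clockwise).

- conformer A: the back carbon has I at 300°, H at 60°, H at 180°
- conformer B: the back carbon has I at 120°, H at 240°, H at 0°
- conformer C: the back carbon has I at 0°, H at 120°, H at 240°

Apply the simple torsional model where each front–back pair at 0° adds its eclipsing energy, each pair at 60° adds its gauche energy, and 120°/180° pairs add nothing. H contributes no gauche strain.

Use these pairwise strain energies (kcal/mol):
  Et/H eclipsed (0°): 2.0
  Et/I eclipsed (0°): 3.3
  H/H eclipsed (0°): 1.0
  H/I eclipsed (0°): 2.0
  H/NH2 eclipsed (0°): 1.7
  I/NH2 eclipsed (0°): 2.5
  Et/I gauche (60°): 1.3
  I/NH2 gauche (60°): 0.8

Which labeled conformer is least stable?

A (staggered): NH2(240°)/I(300°) gauche 0.8 → 0.8 kcal/mol.
B (eclipsed): H(0°)/H(0°) eclipsed 1.0; Et(120°)/I(120°) eclipsed 3.3; NH2(240°)/H(240°) eclipsed 1.7 → 6.0 kcal/mol.
C (eclipsed): H(0°)/I(0°) eclipsed 2.0; Et(120°)/H(120°) eclipsed 2.0; NH2(240°)/H(240°) eclipsed 1.7 → 5.7 kcal/mol.
B has the highest total (6.0 kcal/mol).

B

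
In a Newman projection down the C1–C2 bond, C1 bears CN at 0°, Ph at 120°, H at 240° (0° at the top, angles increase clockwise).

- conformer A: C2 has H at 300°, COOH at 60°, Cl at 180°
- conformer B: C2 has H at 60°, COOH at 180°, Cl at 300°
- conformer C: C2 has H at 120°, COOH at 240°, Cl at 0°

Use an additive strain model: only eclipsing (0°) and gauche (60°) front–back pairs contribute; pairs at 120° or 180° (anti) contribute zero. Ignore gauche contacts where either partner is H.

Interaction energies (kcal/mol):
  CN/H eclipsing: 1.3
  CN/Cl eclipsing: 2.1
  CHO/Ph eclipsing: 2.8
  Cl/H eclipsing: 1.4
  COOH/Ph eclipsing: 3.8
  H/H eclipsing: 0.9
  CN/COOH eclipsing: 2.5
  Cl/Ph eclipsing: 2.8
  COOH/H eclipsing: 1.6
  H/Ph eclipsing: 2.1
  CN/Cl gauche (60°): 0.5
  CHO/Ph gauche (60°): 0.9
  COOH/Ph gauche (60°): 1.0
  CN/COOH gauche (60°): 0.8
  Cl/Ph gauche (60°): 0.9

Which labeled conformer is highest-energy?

A (staggered): CN(0°)/COOH(60°) gauche 0.8; Ph(120°)/COOH(60°) gauche 1.0; Ph(120°)/Cl(180°) gauche 0.9 → 2.7 kcal/mol.
B (staggered): CN(0°)/Cl(300°) gauche 0.5; Ph(120°)/COOH(180°) gauche 1.0 → 1.5 kcal/mol.
C (eclipsed): CN(0°)/Cl(0°) eclipsed 2.1; Ph(120°)/H(120°) eclipsed 2.1; H(240°)/COOH(240°) eclipsed 1.6 → 5.8 kcal/mol.
C has the highest total (5.8 kcal/mol).

C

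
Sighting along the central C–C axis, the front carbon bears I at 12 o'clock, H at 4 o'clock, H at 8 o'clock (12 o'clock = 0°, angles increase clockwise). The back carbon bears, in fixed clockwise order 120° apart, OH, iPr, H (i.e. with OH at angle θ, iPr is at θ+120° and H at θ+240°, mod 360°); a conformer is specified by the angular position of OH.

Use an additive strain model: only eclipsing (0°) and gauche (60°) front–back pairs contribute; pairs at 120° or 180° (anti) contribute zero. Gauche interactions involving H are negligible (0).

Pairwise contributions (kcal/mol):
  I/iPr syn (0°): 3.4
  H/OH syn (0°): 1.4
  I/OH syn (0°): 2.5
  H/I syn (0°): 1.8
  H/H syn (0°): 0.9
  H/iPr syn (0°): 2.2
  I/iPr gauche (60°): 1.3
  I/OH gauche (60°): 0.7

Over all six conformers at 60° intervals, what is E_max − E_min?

OH at 0° (eclipsed): I(0°)/OH(0°) eclipsed 2.5; H(120°)/iPr(120°) eclipsed 2.2; H(240°)/H(240°) eclipsed 0.9 → 5.6 kcal/mol.
OH at 60° (staggered): I(0°)/OH(60°) gauche 0.7 → 0.7 kcal/mol.
OH at 120° (eclipsed): I(0°)/H(0°) eclipsed 1.8; H(120°)/OH(120°) eclipsed 1.4; H(240°)/iPr(240°) eclipsed 2.2 → 5.4 kcal/mol.
OH at 180° (staggered): I(0°)/iPr(300°) gauche 1.3 → 1.3 kcal/mol.
OH at 240° (eclipsed): I(0°)/iPr(0°) eclipsed 3.4; H(120°)/H(120°) eclipsed 0.9; H(240°)/OH(240°) eclipsed 1.4 → 5.7 kcal/mol.
OH at 300° (staggered): I(0°)/OH(300°) gauche 0.7; I(0°)/iPr(60°) gauche 1.3 → 2.0 kcal/mol.
Max at 240° (5.7 kcal/mol), min at 60° (0.7 kcal/mol); barrier = 5.0 kcal/mol.

5.0 kcal/mol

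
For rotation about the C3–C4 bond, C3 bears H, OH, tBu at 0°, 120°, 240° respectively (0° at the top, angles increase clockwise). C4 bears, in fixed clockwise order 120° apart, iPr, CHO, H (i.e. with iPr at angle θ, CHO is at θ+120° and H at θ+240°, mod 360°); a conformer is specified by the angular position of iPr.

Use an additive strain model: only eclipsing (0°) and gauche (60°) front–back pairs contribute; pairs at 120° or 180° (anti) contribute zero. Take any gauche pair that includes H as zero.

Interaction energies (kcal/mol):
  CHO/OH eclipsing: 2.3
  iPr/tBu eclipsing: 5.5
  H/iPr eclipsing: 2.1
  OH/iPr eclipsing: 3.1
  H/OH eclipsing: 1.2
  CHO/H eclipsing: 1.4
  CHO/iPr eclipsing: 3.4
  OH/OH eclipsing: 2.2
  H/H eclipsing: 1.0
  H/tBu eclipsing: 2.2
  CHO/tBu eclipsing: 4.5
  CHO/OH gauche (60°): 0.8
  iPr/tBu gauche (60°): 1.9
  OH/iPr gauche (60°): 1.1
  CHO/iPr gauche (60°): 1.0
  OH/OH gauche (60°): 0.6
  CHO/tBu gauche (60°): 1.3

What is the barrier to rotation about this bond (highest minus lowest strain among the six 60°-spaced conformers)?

iPr at 0° (eclipsed): H(0°)/iPr(0°) eclipsed 2.1; OH(120°)/CHO(120°) eclipsed 2.3; tBu(240°)/H(240°) eclipsed 2.2 → 6.6 kcal/mol.
iPr at 60° (staggered): OH(120°)/iPr(60°) gauche 1.1; OH(120°)/CHO(180°) gauche 0.8; tBu(240°)/CHO(180°) gauche 1.3 → 3.2 kcal/mol.
iPr at 120° (eclipsed): H(0°)/H(0°) eclipsed 1.0; OH(120°)/iPr(120°) eclipsed 3.1; tBu(240°)/CHO(240°) eclipsed 4.5 → 8.6 kcal/mol.
iPr at 180° (staggered): OH(120°)/iPr(180°) gauche 1.1; tBu(240°)/iPr(180°) gauche 1.9; tBu(240°)/CHO(300°) gauche 1.3 → 4.3 kcal/mol.
iPr at 240° (eclipsed): H(0°)/CHO(0°) eclipsed 1.4; OH(120°)/H(120°) eclipsed 1.2; tBu(240°)/iPr(240°) eclipsed 5.5 → 8.1 kcal/mol.
iPr at 300° (staggered): OH(120°)/CHO(60°) gauche 0.8; tBu(240°)/iPr(300°) gauche 1.9 → 2.7 kcal/mol.
Max at 120° (8.6 kcal/mol), min at 300° (2.7 kcal/mol); barrier = 5.9 kcal/mol.

5.9 kcal/mol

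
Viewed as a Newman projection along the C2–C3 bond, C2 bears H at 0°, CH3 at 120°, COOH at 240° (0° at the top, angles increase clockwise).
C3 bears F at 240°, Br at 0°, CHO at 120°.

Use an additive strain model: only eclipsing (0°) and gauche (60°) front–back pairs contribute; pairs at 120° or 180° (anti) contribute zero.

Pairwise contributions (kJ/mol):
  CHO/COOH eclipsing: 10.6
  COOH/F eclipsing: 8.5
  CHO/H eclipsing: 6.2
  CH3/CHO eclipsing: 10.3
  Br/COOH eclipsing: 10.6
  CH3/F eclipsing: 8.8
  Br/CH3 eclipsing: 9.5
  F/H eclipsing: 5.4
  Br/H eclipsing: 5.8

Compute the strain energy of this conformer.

24.6 kJ/mol

This conformer (eclipsed): H(0°)/Br(0°) eclipsed 5.8; CH3(120°)/CHO(120°) eclipsed 10.3; COOH(240°)/F(240°) eclipsed 8.5 → 24.6 kJ/mol.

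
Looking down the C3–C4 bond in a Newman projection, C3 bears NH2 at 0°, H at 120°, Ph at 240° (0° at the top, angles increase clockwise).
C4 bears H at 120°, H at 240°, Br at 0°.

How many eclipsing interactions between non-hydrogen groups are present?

Non-H eclipsing pairs: NH2(0°)/Br(0°) — 1 interaction.

1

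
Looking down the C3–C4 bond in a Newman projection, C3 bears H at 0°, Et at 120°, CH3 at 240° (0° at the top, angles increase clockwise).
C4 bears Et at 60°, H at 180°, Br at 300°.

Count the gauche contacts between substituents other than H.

2

Non-H gauche pairs: Et(120°)/Et(60°); CH3(240°)/Br(300°) — 2 interactions.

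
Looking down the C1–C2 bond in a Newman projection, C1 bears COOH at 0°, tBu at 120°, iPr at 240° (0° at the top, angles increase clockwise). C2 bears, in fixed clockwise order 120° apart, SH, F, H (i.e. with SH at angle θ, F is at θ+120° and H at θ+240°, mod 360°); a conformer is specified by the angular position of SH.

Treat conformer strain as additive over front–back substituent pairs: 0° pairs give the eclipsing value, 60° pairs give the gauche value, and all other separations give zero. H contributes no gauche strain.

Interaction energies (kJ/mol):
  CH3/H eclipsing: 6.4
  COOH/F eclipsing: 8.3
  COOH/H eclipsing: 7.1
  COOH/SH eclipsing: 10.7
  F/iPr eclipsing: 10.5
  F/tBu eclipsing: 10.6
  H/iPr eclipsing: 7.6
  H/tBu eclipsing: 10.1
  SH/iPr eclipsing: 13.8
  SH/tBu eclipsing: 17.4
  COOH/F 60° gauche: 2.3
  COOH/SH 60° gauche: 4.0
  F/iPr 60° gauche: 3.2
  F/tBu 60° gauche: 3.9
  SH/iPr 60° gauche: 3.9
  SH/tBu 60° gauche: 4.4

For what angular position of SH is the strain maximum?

SH at 0° (eclipsed): COOH(0°)/SH(0°) eclipsed 10.7; tBu(120°)/F(120°) eclipsed 10.6; iPr(240°)/H(240°) eclipsed 7.6 → 28.9 kJ/mol.
SH at 60° (staggered): COOH(0°)/SH(60°) gauche 4.0; tBu(120°)/SH(60°) gauche 4.4; tBu(120°)/F(180°) gauche 3.9; iPr(240°)/F(180°) gauche 3.2 → 15.5 kJ/mol.
SH at 120° (eclipsed): COOH(0°)/H(0°) eclipsed 7.1; tBu(120°)/SH(120°) eclipsed 17.4; iPr(240°)/F(240°) eclipsed 10.5 → 35.0 kJ/mol.
SH at 180° (staggered): COOH(0°)/F(300°) gauche 2.3; tBu(120°)/SH(180°) gauche 4.4; iPr(240°)/SH(180°) gauche 3.9; iPr(240°)/F(300°) gauche 3.2 → 13.8 kJ/mol.
SH at 240° (eclipsed): COOH(0°)/F(0°) eclipsed 8.3; tBu(120°)/H(120°) eclipsed 10.1; iPr(240°)/SH(240°) eclipsed 13.8 → 32.2 kJ/mol.
SH at 300° (staggered): COOH(0°)/SH(300°) gauche 4.0; COOH(0°)/F(60°) gauche 2.3; tBu(120°)/F(60°) gauche 3.9; iPr(240°)/SH(300°) gauche 3.9 → 14.1 kJ/mol.
The maximum (35.0 kJ/mol) occurs with SH at 120°.

120°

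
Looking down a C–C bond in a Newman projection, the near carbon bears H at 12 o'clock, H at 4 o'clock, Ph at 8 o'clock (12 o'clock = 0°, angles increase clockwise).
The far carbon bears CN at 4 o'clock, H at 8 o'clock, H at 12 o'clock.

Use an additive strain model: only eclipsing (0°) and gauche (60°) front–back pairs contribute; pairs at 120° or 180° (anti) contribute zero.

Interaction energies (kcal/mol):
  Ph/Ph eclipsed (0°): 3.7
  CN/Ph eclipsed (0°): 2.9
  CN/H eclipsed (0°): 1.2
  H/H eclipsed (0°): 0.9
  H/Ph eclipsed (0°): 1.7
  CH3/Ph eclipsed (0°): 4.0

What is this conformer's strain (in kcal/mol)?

This conformer (eclipsed): H–H eclipsed, H–CN eclipsed, Ph–H eclipsed; 0.9 + 1.2 + 1.7 = 3.8 kcal/mol.

3.8 kcal/mol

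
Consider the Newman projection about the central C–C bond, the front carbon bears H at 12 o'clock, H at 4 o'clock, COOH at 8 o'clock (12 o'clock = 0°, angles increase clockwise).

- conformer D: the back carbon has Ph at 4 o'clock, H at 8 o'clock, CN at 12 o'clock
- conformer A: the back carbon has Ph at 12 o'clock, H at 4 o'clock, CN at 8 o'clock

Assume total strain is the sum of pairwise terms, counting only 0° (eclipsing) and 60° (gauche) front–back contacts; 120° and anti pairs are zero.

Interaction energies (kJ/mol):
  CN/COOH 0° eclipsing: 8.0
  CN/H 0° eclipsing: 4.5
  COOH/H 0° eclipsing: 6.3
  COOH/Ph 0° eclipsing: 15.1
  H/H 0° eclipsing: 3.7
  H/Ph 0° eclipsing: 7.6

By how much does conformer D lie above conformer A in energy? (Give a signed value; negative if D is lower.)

-0.9 kJ/mol

D (eclipsed): H–CN eclipsed, H–Ph eclipsed, COOH–H eclipsed; 4.5 + 7.6 + 6.3 = 18.4 kJ/mol.
A (eclipsed): H–Ph eclipsed, H–H eclipsed, COOH–CN eclipsed; 7.6 + 3.7 + 8.0 = 19.3 kJ/mol.
E(D) − E(A) = 18.4 − 19.3 = -0.9 kJ/mol.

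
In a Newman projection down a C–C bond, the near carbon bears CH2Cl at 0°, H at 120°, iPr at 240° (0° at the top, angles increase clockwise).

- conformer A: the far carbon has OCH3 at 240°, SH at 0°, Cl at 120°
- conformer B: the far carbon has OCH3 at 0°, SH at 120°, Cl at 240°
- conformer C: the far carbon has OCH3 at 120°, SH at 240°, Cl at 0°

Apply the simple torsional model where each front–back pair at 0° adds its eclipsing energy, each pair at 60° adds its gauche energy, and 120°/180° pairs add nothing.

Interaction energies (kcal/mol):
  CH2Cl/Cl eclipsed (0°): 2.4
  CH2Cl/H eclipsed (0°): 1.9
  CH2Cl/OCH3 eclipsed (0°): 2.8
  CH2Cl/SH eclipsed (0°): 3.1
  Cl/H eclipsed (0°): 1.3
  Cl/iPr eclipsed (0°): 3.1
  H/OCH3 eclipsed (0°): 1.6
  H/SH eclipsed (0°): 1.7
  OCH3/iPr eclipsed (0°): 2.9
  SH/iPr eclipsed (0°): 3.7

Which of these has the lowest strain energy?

A

A is eclipsed. CH2Cl at 0° is eclipsed with SH at 0° (3.1); H at 120° is eclipsed with Cl at 120° (1.3); iPr at 240° is eclipsed with OCH3 at 240° (2.9). Total 7.3 kcal/mol.
B is eclipsed. CH2Cl at 0° is eclipsed with OCH3 at 0° (2.8); H at 120° is eclipsed with SH at 120° (1.7); iPr at 240° is eclipsed with Cl at 240° (3.1). Total 7.6 kcal/mol.
C is eclipsed. CH2Cl at 0° is eclipsed with Cl at 0° (2.4); H at 120° is eclipsed with OCH3 at 120° (1.6); iPr at 240° is eclipsed with SH at 240° (3.7). Total 7.7 kcal/mol.
A has the lowest total (7.3 kcal/mol).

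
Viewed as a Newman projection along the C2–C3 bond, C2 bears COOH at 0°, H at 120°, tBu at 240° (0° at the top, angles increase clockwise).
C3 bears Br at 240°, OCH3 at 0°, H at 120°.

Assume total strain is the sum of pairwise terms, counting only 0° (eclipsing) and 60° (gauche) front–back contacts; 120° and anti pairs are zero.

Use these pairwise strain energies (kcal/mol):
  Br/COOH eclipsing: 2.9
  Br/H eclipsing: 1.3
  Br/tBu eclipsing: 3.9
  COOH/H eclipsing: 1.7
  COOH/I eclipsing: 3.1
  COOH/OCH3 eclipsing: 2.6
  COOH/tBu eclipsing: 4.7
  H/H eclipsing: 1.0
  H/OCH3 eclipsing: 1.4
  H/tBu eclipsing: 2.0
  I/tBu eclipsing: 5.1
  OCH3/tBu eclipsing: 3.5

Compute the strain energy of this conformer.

This conformer (eclipsed): COOH–OCH3 eclipsed, H–H eclipsed, tBu–Br eclipsed; 2.6 + 1.0 + 3.9 = 7.5 kcal/mol.

7.5 kcal/mol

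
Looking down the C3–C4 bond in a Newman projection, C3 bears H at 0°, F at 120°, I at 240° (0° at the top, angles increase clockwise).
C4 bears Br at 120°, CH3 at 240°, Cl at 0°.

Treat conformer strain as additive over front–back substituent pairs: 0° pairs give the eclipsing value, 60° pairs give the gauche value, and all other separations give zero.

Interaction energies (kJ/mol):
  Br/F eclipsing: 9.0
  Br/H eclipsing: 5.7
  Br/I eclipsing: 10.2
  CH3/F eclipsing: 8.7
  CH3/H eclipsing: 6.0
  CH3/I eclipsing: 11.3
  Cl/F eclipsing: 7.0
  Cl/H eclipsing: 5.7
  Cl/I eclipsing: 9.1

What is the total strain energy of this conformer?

26.0 kJ/mol

This conformer (eclipsed): H(0°)/Cl(0°) eclipsed 5.7; F(120°)/Br(120°) eclipsed 9.0; I(240°)/CH3(240°) eclipsed 11.3 → 26.0 kJ/mol.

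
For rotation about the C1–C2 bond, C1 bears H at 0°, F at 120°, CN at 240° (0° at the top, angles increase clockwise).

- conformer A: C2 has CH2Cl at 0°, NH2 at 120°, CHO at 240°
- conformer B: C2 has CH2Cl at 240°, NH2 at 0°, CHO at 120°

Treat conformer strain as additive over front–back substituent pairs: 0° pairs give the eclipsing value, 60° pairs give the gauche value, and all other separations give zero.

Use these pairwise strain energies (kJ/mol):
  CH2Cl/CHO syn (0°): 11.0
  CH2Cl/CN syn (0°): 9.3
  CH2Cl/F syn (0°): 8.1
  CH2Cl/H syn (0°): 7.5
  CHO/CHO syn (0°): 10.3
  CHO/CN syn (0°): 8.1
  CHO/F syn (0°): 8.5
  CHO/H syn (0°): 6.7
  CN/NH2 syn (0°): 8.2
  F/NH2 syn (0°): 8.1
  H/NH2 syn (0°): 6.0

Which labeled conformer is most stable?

A is eclipsed. H at 0° is eclipsed with CH2Cl at 0° (7.5); F at 120° is eclipsed with NH2 at 120° (8.1); CN at 240° is eclipsed with CHO at 240° (8.1). Total 23.7 kJ/mol.
B is eclipsed. H at 0° is eclipsed with NH2 at 0° (6.0); F at 120° is eclipsed with CHO at 120° (8.5); CN at 240° is eclipsed with CH2Cl at 240° (9.3). Total 23.8 kJ/mol.
A has the lowest total (23.7 kJ/mol).

A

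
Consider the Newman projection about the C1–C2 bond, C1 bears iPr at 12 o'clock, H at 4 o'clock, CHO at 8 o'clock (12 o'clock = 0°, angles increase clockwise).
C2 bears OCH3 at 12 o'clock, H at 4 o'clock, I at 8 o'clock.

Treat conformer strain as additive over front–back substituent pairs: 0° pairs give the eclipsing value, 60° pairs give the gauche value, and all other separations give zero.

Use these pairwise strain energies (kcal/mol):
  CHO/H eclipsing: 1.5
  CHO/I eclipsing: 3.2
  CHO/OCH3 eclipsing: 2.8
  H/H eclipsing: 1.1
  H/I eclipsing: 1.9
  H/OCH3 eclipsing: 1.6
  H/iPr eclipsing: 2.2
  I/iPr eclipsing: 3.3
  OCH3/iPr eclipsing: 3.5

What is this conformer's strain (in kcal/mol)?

This conformer (eclipsed): iPr–OCH3 eclipsed, H–H eclipsed, CHO–I eclipsed; 3.5 + 1.1 + 3.2 = 7.8 kcal/mol.

7.8 kcal/mol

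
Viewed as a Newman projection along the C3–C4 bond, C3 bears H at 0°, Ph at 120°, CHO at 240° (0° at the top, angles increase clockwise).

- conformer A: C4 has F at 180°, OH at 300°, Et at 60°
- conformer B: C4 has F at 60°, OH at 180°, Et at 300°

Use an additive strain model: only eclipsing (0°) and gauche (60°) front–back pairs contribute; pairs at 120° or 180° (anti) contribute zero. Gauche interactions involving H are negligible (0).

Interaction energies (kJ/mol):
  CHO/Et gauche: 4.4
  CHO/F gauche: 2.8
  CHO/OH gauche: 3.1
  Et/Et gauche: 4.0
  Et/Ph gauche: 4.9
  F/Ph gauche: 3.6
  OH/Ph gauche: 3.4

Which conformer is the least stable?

A (staggered): Ph–F gauche, Ph–Et gauche, CHO–F gauche, CHO–OH gauche; 3.6 + 4.9 + 2.8 + 3.1 = 14.4 kJ/mol.
B (staggered): Ph–F gauche, Ph–OH gauche, CHO–OH gauche, CHO–Et gauche; 3.6 + 3.4 + 3.1 + 4.4 = 14.5 kJ/mol.
B has the highest total (14.5 kJ/mol).

B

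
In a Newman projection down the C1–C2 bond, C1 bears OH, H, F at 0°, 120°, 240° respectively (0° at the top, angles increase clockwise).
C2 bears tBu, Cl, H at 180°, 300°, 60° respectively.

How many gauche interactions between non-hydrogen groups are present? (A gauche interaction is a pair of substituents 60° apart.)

Non-H gauche pairs: OH(0°)/Cl(300°); F(240°)/tBu(180°); F(240°)/Cl(300°) — 3 interactions.

3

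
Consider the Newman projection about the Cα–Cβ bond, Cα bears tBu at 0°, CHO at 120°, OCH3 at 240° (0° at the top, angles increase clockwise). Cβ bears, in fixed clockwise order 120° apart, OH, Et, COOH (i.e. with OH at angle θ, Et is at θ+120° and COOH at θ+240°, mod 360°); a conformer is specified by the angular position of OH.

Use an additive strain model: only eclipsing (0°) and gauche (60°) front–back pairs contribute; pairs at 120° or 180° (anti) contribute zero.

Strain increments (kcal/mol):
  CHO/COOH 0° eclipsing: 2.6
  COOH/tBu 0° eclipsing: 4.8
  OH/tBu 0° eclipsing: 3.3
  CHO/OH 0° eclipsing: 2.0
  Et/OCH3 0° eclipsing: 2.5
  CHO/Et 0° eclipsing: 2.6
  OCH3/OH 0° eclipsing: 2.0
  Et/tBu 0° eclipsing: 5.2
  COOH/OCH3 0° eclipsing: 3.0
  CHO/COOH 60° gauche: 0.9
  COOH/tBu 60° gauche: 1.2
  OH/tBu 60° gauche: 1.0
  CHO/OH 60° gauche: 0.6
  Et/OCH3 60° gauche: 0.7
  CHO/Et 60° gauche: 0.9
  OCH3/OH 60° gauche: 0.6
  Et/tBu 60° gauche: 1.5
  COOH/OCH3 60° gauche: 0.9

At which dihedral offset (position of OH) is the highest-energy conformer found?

OH at 0° is eclipsed. tBu at 0° is eclipsed with OH at 0° (3.3); CHO at 120° is eclipsed with Et at 120° (2.6); OCH3 at 240° is eclipsed with COOH at 240° (3.0). Total 8.9 kcal/mol.
OH at 60° is staggered. tBu at 0° is gauche with OH at 60° (1.0); tBu at 0° is gauche with COOH at 300° (1.2); CHO at 120° is gauche with OH at 60° (0.6); CHO at 120° is gauche with Et at 180° (0.9); OCH3 at 240° is gauche with Et at 180° (0.7); OCH3 at 240° is gauche with COOH at 300° (0.9). Total 5.3 kcal/mol.
OH at 120° is eclipsed. tBu at 0° is eclipsed with COOH at 0° (4.8); CHO at 120° is eclipsed with OH at 120° (2.0); OCH3 at 240° is eclipsed with Et at 240° (2.5). Total 9.3 kcal/mol.
OH at 180° is staggered. tBu at 0° is gauche with Et at 300° (1.5); tBu at 0° is gauche with COOH at 60° (1.2); CHO at 120° is gauche with OH at 180° (0.6); CHO at 120° is gauche with COOH at 60° (0.9); OCH3 at 240° is gauche with OH at 180° (0.6); OCH3 at 240° is gauche with Et at 300° (0.7). Total 5.5 kcal/mol.
OH at 240° is eclipsed. tBu at 0° is eclipsed with Et at 0° (5.2); CHO at 120° is eclipsed with COOH at 120° (2.6); OCH3 at 240° is eclipsed with OH at 240° (2.0). Total 9.8 kcal/mol.
OH at 300° is staggered. tBu at 0° is gauche with OH at 300° (1.0); tBu at 0° is gauche with Et at 60° (1.5); CHO at 120° is gauche with Et at 60° (0.9); CHO at 120° is gauche with COOH at 180° (0.9); OCH3 at 240° is gauche with OH at 300° (0.6); OCH3 at 240° is gauche with COOH at 180° (0.9). Total 5.8 kcal/mol.
The maximum (9.8 kcal/mol) occurs with OH at 240°.

240°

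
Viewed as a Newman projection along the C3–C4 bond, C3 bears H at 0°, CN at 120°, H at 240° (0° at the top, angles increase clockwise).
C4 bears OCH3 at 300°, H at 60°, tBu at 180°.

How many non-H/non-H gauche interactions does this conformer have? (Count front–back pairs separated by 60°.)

Non-H gauche pairs: CN(120°)/tBu(180°) — 1 interaction.

1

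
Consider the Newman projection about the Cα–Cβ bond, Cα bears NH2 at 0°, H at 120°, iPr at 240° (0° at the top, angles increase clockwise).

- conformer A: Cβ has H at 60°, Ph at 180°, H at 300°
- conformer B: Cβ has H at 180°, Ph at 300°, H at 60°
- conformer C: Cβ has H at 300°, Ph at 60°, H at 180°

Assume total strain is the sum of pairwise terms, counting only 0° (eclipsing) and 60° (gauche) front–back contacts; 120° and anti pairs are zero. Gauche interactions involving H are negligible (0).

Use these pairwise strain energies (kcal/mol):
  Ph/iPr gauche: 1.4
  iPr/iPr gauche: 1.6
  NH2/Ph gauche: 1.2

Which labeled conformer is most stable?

A is staggered. iPr at 240° is gauche with Ph at 180° (1.4). Total 1.4 kcal/mol.
B is staggered. NH2 at 0° is gauche with Ph at 300° (1.2); iPr at 240° is gauche with Ph at 300° (1.4). Total 2.6 kcal/mol.
C is staggered. NH2 at 0° is gauche with Ph at 60° (1.2). Total 1.2 kcal/mol.
C has the lowest total (1.2 kcal/mol).

C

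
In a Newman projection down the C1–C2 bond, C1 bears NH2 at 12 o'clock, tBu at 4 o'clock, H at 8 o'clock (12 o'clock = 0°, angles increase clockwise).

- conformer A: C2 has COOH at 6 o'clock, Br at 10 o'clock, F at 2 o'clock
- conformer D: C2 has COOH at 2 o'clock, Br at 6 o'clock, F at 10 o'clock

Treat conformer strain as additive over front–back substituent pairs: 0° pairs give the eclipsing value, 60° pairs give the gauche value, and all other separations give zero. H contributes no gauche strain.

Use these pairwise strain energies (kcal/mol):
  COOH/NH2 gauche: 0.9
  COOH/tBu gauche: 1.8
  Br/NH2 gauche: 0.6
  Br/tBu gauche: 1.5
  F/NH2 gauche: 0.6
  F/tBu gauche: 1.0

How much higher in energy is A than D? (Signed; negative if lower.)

-0.8 kcal/mol

A (staggered): NH2–Br gauche, NH2–F gauche, tBu–COOH gauche, tBu–F gauche; 0.6 + 0.6 + 1.8 + 1.0 = 4.0 kcal/mol.
D (staggered): NH2–COOH gauche, NH2–F gauche, tBu–COOH gauche, tBu–Br gauche; 0.9 + 0.6 + 1.8 + 1.5 = 4.8 kcal/mol.
E(A) − E(D) = 4.0 − 4.8 = -0.8 kcal/mol.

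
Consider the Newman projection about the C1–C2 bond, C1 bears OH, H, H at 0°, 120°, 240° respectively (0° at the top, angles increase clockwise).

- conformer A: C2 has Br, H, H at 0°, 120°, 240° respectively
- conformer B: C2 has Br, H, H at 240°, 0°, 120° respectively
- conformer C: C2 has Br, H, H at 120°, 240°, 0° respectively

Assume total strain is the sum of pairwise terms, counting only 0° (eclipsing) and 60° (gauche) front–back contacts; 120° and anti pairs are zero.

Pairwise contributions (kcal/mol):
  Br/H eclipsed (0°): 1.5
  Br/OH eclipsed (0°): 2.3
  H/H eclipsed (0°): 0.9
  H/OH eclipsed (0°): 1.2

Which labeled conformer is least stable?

A (eclipsed): OH–Br eclipsed, H–H eclipsed, H–H eclipsed; 2.3 + 0.9 + 0.9 = 4.1 kcal/mol.
B (eclipsed): OH–H eclipsed, H–H eclipsed, H–Br eclipsed; 1.2 + 0.9 + 1.5 = 3.6 kcal/mol.
C (eclipsed): OH–H eclipsed, H–Br eclipsed, H–H eclipsed; 1.2 + 1.5 + 0.9 = 3.6 kcal/mol.
A has the highest total (4.1 kcal/mol).

A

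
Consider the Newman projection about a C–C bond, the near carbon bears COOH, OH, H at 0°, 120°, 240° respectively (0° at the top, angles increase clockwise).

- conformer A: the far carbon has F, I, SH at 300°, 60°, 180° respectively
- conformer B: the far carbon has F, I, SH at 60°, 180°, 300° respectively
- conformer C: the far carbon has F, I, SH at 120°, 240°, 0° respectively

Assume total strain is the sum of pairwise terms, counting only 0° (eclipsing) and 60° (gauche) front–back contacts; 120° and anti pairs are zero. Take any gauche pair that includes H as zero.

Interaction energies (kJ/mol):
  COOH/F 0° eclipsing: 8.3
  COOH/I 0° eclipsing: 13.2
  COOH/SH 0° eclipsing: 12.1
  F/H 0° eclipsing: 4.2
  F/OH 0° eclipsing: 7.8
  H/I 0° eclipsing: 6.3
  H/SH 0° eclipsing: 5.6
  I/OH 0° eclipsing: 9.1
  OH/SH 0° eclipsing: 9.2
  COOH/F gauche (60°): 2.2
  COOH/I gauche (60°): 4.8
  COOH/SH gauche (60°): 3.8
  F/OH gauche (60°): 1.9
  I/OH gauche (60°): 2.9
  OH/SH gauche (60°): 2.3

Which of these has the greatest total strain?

A (staggered): COOH(0°)/F(300°) gauche 2.2; COOH(0°)/I(60°) gauche 4.8; OH(120°)/I(60°) gauche 2.9; OH(120°)/SH(180°) gauche 2.3 → 12.2 kJ/mol.
B (staggered): COOH(0°)/F(60°) gauche 2.2; COOH(0°)/SH(300°) gauche 3.8; OH(120°)/F(60°) gauche 1.9; OH(120°)/I(180°) gauche 2.9 → 10.8 kJ/mol.
C (eclipsed): COOH(0°)/SH(0°) eclipsed 12.1; OH(120°)/F(120°) eclipsed 7.8; H(240°)/I(240°) eclipsed 6.3 → 26.2 kJ/mol.
C has the highest total (26.2 kJ/mol).

C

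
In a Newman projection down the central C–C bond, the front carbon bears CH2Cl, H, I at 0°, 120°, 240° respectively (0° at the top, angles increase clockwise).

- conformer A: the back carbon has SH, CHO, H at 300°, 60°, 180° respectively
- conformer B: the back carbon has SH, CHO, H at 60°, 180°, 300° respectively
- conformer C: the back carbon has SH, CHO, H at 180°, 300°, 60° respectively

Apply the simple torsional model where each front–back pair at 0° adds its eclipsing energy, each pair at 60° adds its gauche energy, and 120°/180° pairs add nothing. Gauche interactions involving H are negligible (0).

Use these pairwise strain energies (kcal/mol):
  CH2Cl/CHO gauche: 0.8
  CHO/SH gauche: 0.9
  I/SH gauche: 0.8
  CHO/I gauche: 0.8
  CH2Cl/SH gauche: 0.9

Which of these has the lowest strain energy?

B

A (staggered): CH2Cl(0°)/SH(300°) gauche 0.9; CH2Cl(0°)/CHO(60°) gauche 0.8; I(240°)/SH(300°) gauche 0.8 → 2.5 kcal/mol.
B (staggered): CH2Cl(0°)/SH(60°) gauche 0.9; I(240°)/CHO(180°) gauche 0.8 → 1.7 kcal/mol.
C (staggered): CH2Cl(0°)/CHO(300°) gauche 0.8; I(240°)/SH(180°) gauche 0.8; I(240°)/CHO(300°) gauche 0.8 → 2.4 kcal/mol.
B has the lowest total (1.7 kcal/mol).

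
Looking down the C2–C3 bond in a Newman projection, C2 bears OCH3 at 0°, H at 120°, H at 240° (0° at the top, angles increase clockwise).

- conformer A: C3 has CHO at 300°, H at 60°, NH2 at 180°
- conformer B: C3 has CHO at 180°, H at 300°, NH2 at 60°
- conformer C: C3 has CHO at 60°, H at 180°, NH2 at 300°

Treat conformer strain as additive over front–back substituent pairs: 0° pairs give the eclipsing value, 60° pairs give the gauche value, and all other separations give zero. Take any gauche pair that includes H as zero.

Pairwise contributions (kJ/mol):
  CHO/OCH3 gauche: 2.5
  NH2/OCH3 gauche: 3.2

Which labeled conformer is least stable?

C

A (staggered): OCH3–CHO gauche; 2.5 = 2.5 kJ/mol.
B (staggered): OCH3–NH2 gauche; 3.2 = 3.2 kJ/mol.
C (staggered): OCH3–CHO gauche, OCH3–NH2 gauche; 2.5 + 3.2 = 5.7 kJ/mol.
C has the highest total (5.7 kJ/mol).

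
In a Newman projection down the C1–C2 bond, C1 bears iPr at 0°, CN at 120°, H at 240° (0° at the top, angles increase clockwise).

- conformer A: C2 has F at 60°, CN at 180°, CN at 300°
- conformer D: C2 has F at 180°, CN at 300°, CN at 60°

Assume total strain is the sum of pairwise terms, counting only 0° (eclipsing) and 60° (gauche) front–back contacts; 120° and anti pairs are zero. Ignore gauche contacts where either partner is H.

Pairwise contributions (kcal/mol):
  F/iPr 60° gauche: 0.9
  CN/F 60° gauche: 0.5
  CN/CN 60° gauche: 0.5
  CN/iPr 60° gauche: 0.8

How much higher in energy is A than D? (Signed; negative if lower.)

A (staggered): iPr–F gauche, iPr–CN gauche, CN–F gauche, CN–CN gauche; 0.9 + 0.8 + 0.5 + 0.5 = 2.7 kcal/mol.
D (staggered): iPr–CN gauche, iPr–CN gauche, CN–F gauche, CN–CN gauche; 0.8 + 0.8 + 0.5 + 0.5 = 2.6 kcal/mol.
E(A) − E(D) = 2.7 − 2.6 = +0.1 kcal/mol.

+0.1 kcal/mol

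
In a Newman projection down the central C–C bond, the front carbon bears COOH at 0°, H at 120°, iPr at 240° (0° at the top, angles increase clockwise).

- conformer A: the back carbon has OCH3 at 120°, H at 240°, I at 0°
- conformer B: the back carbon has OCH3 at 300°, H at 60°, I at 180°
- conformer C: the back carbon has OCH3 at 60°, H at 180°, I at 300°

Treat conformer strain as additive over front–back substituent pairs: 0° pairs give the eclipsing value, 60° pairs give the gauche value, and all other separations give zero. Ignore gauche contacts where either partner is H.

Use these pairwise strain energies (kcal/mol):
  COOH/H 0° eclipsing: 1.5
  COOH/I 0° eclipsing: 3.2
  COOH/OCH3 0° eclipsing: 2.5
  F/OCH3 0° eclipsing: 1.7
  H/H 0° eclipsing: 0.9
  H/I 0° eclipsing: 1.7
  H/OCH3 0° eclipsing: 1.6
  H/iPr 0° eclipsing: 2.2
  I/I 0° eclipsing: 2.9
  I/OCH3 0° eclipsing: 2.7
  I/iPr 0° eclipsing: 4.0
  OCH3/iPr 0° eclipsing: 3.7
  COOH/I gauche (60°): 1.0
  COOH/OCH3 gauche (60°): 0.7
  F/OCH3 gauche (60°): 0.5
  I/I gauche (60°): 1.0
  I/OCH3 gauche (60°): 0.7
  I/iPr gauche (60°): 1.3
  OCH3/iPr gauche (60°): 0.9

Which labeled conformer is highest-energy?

A

A is eclipsed. COOH at 0° is eclipsed with I at 0° (3.2); H at 120° is eclipsed with OCH3 at 120° (1.6); iPr at 240° is eclipsed with H at 240° (2.2). Total 7.0 kcal/mol.
B is staggered. COOH at 0° is gauche with OCH3 at 300° (0.7); iPr at 240° is gauche with OCH3 at 300° (0.9); iPr at 240° is gauche with I at 180° (1.3). Total 2.9 kcal/mol.
C is staggered. COOH at 0° is gauche with OCH3 at 60° (0.7); COOH at 0° is gauche with I at 300° (1.0); iPr at 240° is gauche with I at 300° (1.3). Total 3.0 kcal/mol.
A has the highest total (7.0 kcal/mol).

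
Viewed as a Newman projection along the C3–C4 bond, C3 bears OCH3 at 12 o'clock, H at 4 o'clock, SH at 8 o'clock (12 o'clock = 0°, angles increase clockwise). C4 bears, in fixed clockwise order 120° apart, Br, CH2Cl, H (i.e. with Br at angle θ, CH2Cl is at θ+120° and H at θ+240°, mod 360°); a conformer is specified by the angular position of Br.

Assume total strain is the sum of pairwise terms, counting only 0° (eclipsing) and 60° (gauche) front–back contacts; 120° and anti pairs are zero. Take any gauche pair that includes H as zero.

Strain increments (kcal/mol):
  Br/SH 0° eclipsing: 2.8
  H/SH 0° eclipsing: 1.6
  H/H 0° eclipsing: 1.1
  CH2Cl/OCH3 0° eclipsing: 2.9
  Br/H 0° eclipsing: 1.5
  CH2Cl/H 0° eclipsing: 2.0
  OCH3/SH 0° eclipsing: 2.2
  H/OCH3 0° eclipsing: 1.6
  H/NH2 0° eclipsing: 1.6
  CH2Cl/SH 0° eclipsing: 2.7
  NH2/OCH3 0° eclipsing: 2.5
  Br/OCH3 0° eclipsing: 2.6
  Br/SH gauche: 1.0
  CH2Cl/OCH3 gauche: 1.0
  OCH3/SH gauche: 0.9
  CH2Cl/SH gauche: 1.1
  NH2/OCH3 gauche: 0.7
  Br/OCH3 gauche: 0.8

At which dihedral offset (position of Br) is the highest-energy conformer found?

Br at 0° (eclipsed): OCH3(0°)/Br(0°) eclipsed 2.6; H(120°)/CH2Cl(120°) eclipsed 2.0; SH(240°)/H(240°) eclipsed 1.6 → 6.2 kcal/mol.
Br at 60° (staggered): OCH3(0°)/Br(60°) gauche 0.8; SH(240°)/CH2Cl(180°) gauche 1.1 → 1.9 kcal/mol.
Br at 120° (eclipsed): OCH3(0°)/H(0°) eclipsed 1.6; H(120°)/Br(120°) eclipsed 1.5; SH(240°)/CH2Cl(240°) eclipsed 2.7 → 5.8 kcal/mol.
Br at 180° (staggered): OCH3(0°)/CH2Cl(300°) gauche 1.0; SH(240°)/Br(180°) gauche 1.0; SH(240°)/CH2Cl(300°) gauche 1.1 → 3.1 kcal/mol.
Br at 240° (eclipsed): OCH3(0°)/CH2Cl(0°) eclipsed 2.9; H(120°)/H(120°) eclipsed 1.1; SH(240°)/Br(240°) eclipsed 2.8 → 6.8 kcal/mol.
Br at 300° (staggered): OCH3(0°)/Br(300°) gauche 0.8; OCH3(0°)/CH2Cl(60°) gauche 1.0; SH(240°)/Br(300°) gauche 1.0 → 2.8 kcal/mol.
The maximum (6.8 kcal/mol) occurs with Br at 240°.

240°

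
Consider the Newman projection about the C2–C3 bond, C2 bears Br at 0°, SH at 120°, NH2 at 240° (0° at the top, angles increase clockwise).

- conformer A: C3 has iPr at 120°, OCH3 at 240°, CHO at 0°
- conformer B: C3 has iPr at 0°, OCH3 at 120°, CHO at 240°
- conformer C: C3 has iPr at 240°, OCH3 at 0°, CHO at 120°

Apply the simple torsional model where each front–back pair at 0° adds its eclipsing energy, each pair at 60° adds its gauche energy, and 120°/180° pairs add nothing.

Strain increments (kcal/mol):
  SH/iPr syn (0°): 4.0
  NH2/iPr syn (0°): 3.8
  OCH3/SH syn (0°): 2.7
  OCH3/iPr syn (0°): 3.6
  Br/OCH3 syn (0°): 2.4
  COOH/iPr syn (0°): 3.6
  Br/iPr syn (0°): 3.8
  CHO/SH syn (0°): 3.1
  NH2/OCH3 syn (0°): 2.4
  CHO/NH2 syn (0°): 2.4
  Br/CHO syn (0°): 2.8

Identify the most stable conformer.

A (eclipsed): Br(0°)/CHO(0°) eclipsed 2.8; SH(120°)/iPr(120°) eclipsed 4.0; NH2(240°)/OCH3(240°) eclipsed 2.4 → 9.2 kcal/mol.
B (eclipsed): Br(0°)/iPr(0°) eclipsed 3.8; SH(120°)/OCH3(120°) eclipsed 2.7; NH2(240°)/CHO(240°) eclipsed 2.4 → 8.9 kcal/mol.
C (eclipsed): Br(0°)/OCH3(0°) eclipsed 2.4; SH(120°)/CHO(120°) eclipsed 3.1; NH2(240°)/iPr(240°) eclipsed 3.8 → 9.3 kcal/mol.
B has the lowest total (8.9 kcal/mol).

B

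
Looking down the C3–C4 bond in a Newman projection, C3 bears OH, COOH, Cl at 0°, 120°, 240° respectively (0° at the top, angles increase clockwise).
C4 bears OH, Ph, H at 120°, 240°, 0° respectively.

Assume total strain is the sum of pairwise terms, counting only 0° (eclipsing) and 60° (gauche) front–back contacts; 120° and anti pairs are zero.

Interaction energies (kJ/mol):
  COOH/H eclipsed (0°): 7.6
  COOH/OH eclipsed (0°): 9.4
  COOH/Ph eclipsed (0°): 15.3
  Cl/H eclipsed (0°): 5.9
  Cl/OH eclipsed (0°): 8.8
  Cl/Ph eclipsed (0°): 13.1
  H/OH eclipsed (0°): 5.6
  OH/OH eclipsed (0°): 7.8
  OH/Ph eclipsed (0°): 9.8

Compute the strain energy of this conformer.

This conformer is eclipsed. OH at 0° is eclipsed with H at 0° (5.6); COOH at 120° is eclipsed with OH at 120° (9.4); Cl at 240° is eclipsed with Ph at 240° (13.1). Total 28.1 kJ/mol.

28.1 kJ/mol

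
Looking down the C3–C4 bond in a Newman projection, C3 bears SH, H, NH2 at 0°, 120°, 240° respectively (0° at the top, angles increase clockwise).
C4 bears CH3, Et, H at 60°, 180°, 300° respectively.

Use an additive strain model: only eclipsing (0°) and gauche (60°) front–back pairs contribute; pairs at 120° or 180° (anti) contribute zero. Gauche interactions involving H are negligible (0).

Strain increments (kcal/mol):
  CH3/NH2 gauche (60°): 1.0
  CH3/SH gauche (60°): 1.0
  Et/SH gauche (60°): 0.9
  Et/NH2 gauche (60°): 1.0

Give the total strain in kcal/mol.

This conformer (staggered): SH(0°)/CH3(60°) gauche 1.0; NH2(240°)/Et(180°) gauche 1.0 → 2.0 kcal/mol.

2.0 kcal/mol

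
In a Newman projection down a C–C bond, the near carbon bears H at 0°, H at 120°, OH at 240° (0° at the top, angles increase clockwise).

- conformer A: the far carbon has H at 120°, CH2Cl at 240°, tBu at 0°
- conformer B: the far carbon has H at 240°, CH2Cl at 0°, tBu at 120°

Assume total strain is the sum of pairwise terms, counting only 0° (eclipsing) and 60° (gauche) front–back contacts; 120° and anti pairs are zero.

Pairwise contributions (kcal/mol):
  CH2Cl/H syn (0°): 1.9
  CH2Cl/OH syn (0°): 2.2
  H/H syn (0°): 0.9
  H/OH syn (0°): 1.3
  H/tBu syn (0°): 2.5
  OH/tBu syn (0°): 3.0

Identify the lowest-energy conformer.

A

A (eclipsed): H(0°)/tBu(0°) eclipsed 2.5; H(120°)/H(120°) eclipsed 0.9; OH(240°)/CH2Cl(240°) eclipsed 2.2 → 5.6 kcal/mol.
B (eclipsed): H(0°)/CH2Cl(0°) eclipsed 1.9; H(120°)/tBu(120°) eclipsed 2.5; OH(240°)/H(240°) eclipsed 1.3 → 5.7 kcal/mol.
A has the lowest total (5.6 kcal/mol).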